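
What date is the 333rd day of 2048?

January has 31 days (333 − 31 = 302 remain).
February has 29 days (302 − 29 = 273 remain).
March has 31 days (273 − 31 = 242 remain).
April has 30 days (242 − 30 = 212 remain).
May has 31 days (212 − 31 = 181 remain).
June has 30 days (181 − 30 = 151 remain).
July has 31 days (151 − 31 = 120 remain).
August has 31 days (120 − 31 = 89 remain).
September has 30 days (89 − 30 = 59 remain).
October has 31 days (59 − 31 = 28 remain).
28 into November → November 28.

November 28, 2048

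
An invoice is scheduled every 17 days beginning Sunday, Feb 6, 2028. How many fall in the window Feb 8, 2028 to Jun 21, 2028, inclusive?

8

Occurrences land 17·i days after Feb 6, 2028 for i = 0, 1, 2, …
Feb 8, 2028 is 2 days after the start; 2 ÷ 17 = 0 remainder 2; since the remainder is 2, round up to i = 1. First occurrence in the window: #2 on Feb 23, 2028 (1×17 = 17 days in).
Jun 21, 2028 is 136 days after the start; 136 ÷ 17 = 8 remainder 0. Last occurrence in the window: #9 on Jun 21, 2028.
Occurrences #2 through #9: 8 in total.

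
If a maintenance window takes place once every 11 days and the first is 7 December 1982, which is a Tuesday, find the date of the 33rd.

24 November 1983

The 33rd occurrence is 32 intervals after the first: 32 × 11 = 352 days after 7 December 1982.
December has 31 days — 24 days to the end of December leaves 328.
January has 31 days (297 left).
February has 28 days (269 left).
March has 31 days (238 left).
April has 30 days (208 left).
May has 31 days (177 left).
June has 30 days (147 left).
July has 31 days (116 left).
August has 31 days (85 left).
September has 30 days (55 left).
October has 31 days (24 left).
24 days into November → 24 November 1983.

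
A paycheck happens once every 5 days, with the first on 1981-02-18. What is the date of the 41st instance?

The 41st occurrence is 40 intervals after the first: 40 × 5 = 200 days after 1981-02-18.
February has 28 days — 10 days to the end of February leaves 190.
March has 31 days (159 left).
April has 30 days (129 left).
May has 31 days (98 left).
June has 30 days (68 left).
July has 31 days (37 left).
August has 31 days (6 left).
6 days into September → 1981-09-06.

1981-09-06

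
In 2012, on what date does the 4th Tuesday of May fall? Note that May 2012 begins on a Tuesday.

May 2012 begins on a Tuesday, so the first Tuesday is May 1.
The 4th Tuesday is 3 weeks later: 1 + 21 = 22.

May 22, 2012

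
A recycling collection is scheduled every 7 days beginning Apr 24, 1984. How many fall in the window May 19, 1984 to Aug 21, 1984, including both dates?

Occurrences land 7·i days after Apr 24, 1984 for i = 0, 1, 2, …
May 19, 1984 is 25 days after the start; 25 ÷ 7 = 3 remainder 4; since the remainder is 4, round up to i = 4. First occurrence in the window: #5 on May 22, 1984 (4×7 = 28 days in).
Aug 21, 1984 is 119 days after the start; 119 ÷ 7 = 17 remainder 0. Last occurrence in the window: #18 on Aug 21, 1984.
Occurrences #5 through #18: 14 in total.

14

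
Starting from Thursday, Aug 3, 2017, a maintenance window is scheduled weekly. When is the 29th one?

Feb 15, 2018

The 29th occurrence is 28 intervals after the first: 28 × 7 = 196 days after Aug 3, 2017.
Aug has 31 days — 28 days to the end of Aug leaves 168.
Sep has 30 days (138 left).
Oct has 31 days (107 left).
Nov has 30 days (77 left).
Dec has 31 days (46 left).
Jan has 31 days (15 left).
15 days into Feb → Feb 15, 2018.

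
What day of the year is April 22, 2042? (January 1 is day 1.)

Days in months before April: 31 + 28 + 31 = 90.
Plus 22 days into April → day 112.

112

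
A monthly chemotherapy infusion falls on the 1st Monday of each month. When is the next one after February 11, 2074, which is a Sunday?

February 2074 starts on a Thursday, so its 1st Monday is February 5, 2074 (4 days in).
That is not after February 11, 2074, so look at March 2074.
March 2074 starts on a Thursday, so its 1st Monday is March 5, 2074 (4 days in).

March 5, 2074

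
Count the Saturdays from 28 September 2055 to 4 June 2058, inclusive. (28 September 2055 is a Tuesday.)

140

28 September 2055 is a Tuesday; the first Saturday on or after it is 2 October 2055 (4 days later).
From 2 October 2055 to 4 June 2058: 90 + 366 + 365 + 155 = 976 days (rest of 2055, 2056, 2057, to 4 June 2058 in 2058).
976 ÷ 7 = 139 full weeks with remainder 3, so 139 more Saturdays after the first → 140.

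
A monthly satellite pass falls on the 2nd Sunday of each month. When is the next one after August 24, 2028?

August 2028 starts on a Tuesday; its first Sunday is the 6th, so the 2nd Sunday is the 13th — August 13, 2028.
That is not after August 24, 2028, so look at September 2028.
September 2028 starts on a Friday; its first Sunday is the 3rd, so the 2nd Sunday is the 10th — September 10, 2028.

September 10, 2028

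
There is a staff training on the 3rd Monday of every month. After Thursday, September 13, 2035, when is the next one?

September 17, 2035

September 2035 starts on a Saturday; its first Monday is the 3rd, so the 3rd Monday is the 17th — September 17, 2035.
September 17, 2035 is after September 13, 2035, so that is the next one.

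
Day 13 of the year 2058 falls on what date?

January 13, 2058

13 into January → January 13.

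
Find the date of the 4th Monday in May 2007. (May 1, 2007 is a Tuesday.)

May 2007 begins on a Tuesday, so the first Monday is May 7 (6 days later).
The 4th Monday is 3 weeks later: 7 + 21 = 28.

May 28, 2007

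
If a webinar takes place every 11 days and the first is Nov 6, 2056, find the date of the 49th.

The 49th occurrence is 48 intervals after the first: 48 × 11 = 528 days after Nov 6, 2056.
Nov has 30 days — 24 days to the end of Nov leaves 504.
From end of Nov to end of 2056 is 31 days (473 left).
2057 has 365 days (108 left).
Jan has 31 days (77 left).
Feb has 28 days (49 left).
Mar has 31 days (18 left).
18 days into Apr → Apr 18, 2058.

Apr 18, 2058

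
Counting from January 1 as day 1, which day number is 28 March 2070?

87

Days in months before March: 31 + 28 = 59.
Plus 28 days into March → day 87.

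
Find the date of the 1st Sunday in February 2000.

February 6, 2000

The first Sunday of February 2000 is February 6.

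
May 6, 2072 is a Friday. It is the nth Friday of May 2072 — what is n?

Day 6 falls in week ⌈6/7⌉ of the month.
Days 1–7 hold the 1st Friday, 8–14 the 2nd, 15–21 the 3rd, 22–28 the 4th, 29–31 the 5th.
6 is in the range for the 1st.

1st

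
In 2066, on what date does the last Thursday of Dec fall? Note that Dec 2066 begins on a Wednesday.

Dec 2066 begins on a Wednesday, so the first Thursday is Dec 2 (1 day later).
Dec 2066 has 31 days. Adding weeks: 2, 9, 16, 23, 30 — the last one ≤ 31 is the 30th.

Dec 30, 2066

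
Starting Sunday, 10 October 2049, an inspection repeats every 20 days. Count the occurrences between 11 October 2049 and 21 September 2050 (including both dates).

Occurrences land 20·i days after 10 October 2049 for i = 0, 1, 2, …
11 October 2049 is 1 day after the start; 1 ÷ 20 = 0 remainder 1; since the remainder is 1, round up to i = 1. First occurrence in the window: #2 on 30 October 2049 (1×20 = 20 days in).
21 September 2050 is 346 days after the start; 346 ÷ 20 = 17 remainder 6. Last occurrence in the window: #18 on 15 September 2050.
Occurrences #2 through #18: 17 in total.

17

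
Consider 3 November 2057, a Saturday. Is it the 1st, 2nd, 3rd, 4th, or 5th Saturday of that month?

Day 3 falls in week ⌈3/7⌉ of the month.
Days 1–7 hold the 1st Saturday, 8–14 the 2nd, 15–21 the 3rd, 22–28 the 4th, 29–31 the 5th.
3 is in the range for the 1st.

1st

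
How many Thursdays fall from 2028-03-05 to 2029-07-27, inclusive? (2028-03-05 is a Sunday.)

73

2028-03-05 is a Sunday; the first Thursday on or after it is 2028-03-09 (4 days later).
From 2028-03-09 to 2029-07-27: 297 + 208 = 505 days (rest of 2028, to 2029-07-27 in 2029).
505 ÷ 7 = 72 full weeks with remainder 1, so 72 more Thursdays after the first → 73.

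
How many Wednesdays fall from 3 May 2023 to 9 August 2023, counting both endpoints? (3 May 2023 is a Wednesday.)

15

3 May 2023 is a Wednesday; the first Wednesday on or after it is 3 May 2023.
From 3 May 2023 to 9 August 2023: 28 + 30 + 31 + 9 = 98 days (rest of May, June, July, August).
98 ÷ 7 = 14 full weeks with remainder 0, so 14 more Wednesdays after the first → 15.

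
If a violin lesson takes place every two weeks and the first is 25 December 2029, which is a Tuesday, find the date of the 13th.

11 June 2030

The 13th occurrence is 12 intervals after the first: 12 × 14 = 168 days after 25 December 2029.
December has 31 days — 6 days to the end of December leaves 162.
January has 31 days (131 left).
February has 28 days (103 left).
March has 31 days (72 left).
April has 30 days (42 left).
May has 31 days (11 left).
11 days into June → 11 June 2030.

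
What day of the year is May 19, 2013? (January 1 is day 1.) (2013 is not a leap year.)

Days in months before May: 31 + 28 + 31 + 30 = 120.
Plus 19 days into May → day 139.

139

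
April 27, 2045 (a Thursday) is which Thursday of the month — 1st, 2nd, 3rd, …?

Day 27 falls in week ⌈27/7⌉ of the month.
Days 1–7 hold the 1st Thursday, 8–14 the 2nd, 15–21 the 3rd, 22–28 the 4th, 29–31 the 5th.
27 is in the range for the 4th.

4th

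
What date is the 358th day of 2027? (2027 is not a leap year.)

December 24, 2027

January has 31 days (358 − 31 = 327 remain).
February has 28 days (327 − 28 = 299 remain).
March has 31 days (299 − 31 = 268 remain).
April has 30 days (268 − 30 = 238 remain).
May has 31 days (238 − 31 = 207 remain).
June has 30 days (207 − 30 = 177 remain).
July has 31 days (177 − 31 = 146 remain).
August has 31 days (146 − 31 = 115 remain).
September has 30 days (115 − 30 = 85 remain).
October has 31 days (85 − 31 = 54 remain).
November has 30 days (54 − 30 = 24 remain).
24 into December → December 24.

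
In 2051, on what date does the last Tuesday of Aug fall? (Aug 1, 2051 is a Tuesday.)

Aug 2051 begins on a Tuesday, so the first Tuesday is Aug 1.
Aug 2051 has 31 days. Adding weeks: 1, 8, 15, 22, 29 — the last one ≤ 31 is the 29th.

Aug 29, 2051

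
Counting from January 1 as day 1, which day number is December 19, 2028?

354

Days in months before December: 31 + 29 + 31 + 30 + 31 + 30 + 31 + 31 + 30 + 31 + 30 = 335.
Plus 19 days into December → day 354.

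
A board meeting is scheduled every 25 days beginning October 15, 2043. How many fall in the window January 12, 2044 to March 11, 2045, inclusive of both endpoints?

17

Occurrences land 25·i days after October 15, 2043 for i = 0, 1, 2, …
January 12, 2044 is 89 days after the start; 89 ÷ 25 = 3 remainder 14; since the remainder is 14, round up to i = 4. First occurrence in the window: #5 on January 23, 2044 (4×25 = 100 days in).
March 11, 2045 is 513 days after the start; 513 ÷ 25 = 20 remainder 13. Last occurrence in the window: #21 on February 26, 2045.
Occurrences #5 through #21: 17 in total.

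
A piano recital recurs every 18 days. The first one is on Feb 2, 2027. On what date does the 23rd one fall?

Mar 4, 2028

The 23rd occurrence is 22 intervals after the first: 22 × 18 = 396 days after Feb 2, 2027.
Feb has 28 days — 26 days to the end of Feb leaves 370.
Mar has 31 days (339 left).
Apr has 30 days (309 left).
May has 31 days (278 left).
Jun has 30 days (248 left).
Jul has 31 days (217 left).
Aug has 31 days (186 left).
Sep has 30 days (156 left).
Oct has 31 days (125 left).
Nov has 30 days (95 left).
Dec has 31 days (64 left).
Jan has 31 days (33 left).
Feb has 29 days (4 left).
4 days into Mar → Mar 4, 2028.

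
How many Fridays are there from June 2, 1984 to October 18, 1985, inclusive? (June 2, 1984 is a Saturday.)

72

June 2, 1984 is a Saturday; the first Friday on or after it is June 8, 1984 (6 days later).
From June 8, 1984 to October 18, 1985: 206 + 291 = 497 days (rest of 1984, to October 18, 1985 in 1985).
497 ÷ 7 = 71 full weeks with remainder 0, so 71 more Fridays after the first → 72.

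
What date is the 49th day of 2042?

Jan has 31 days (49 − 31 = 18 remain).
18 into Feb → Feb 18.

Feb 18, 2042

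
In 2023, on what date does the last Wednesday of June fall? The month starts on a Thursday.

June 2023 begins on a Thursday, so the first Wednesday is June 7 (6 days later).
June 2023 has 30 days. Adding weeks: 7, 14, 21, 28 — the last one ≤ 30 is the 28th.

June 28, 2023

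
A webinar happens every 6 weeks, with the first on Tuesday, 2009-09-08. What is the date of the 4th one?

2010-01-12

The 4th occurrence is 3 intervals after the first: 3 × 42 = 126 days after 2009-09-08.
September has 30 days — 22 days to the end of September leaves 104.
October has 31 days (73 left).
November has 30 days (43 left).
December has 31 days (12 left).
12 days into January → 2010-01-12.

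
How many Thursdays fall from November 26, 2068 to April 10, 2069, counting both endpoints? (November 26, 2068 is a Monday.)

19

November 26, 2068 is a Monday; the first Thursday on or after it is November 29, 2068 (3 days later).
From November 29, 2068 to April 10, 2069: 1 + 31 + 31 + 28 + 31 + 10 = 132 days (rest of November, December, January, February, March, April).
132 ÷ 7 = 18 full weeks with remainder 6, so 18 more Thursdays after the first → 19.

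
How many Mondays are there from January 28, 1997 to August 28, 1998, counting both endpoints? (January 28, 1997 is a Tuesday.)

82

January 28, 1997 is a Tuesday; the first Monday on or after it is February 3, 1997 (6 days later).
From February 3, 1997 to August 28, 1998: 331 + 240 = 571 days (rest of 1997, to August 28, 1998 in 1998).
571 ÷ 7 = 81 full weeks with remainder 4, so 81 more Mondays after the first → 82.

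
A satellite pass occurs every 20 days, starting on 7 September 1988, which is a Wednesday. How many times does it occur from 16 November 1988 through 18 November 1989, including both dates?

18

Occurrences land 20·i days after 7 September 1988 for i = 0, 1, 2, …
16 November 1988 is 70 days after the start; 70 ÷ 20 = 3 remainder 10; since the remainder is 10, round up to i = 4. First occurrence in the window: #5 on 26 November 1988 (4×20 = 80 days in).
18 November 1989 is 437 days after the start; 437 ÷ 20 = 21 remainder 17. Last occurrence in the window: #22 on 1 November 1989.
Occurrences #5 through #22: 18 in total.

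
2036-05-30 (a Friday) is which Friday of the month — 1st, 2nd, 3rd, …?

5th

Day 30 falls in week ⌈30/7⌉ of the month.
Days 1–7 hold the 1st Friday, 8–14 the 2nd, 15–21 the 3rd, 22–28 the 4th, 29–31 the 5th.
30 is in the range for the 5th.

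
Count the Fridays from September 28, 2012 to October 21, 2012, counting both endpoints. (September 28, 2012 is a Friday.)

September 28, 2012 is a Friday; the first Friday on or after it is September 28, 2012.
From September 28, 2012 to October 21, 2012: 2 + 21 = 23 days (rest of September, October).
23 ÷ 7 = 3 full weeks with remainder 2, so 3 more Fridays after the first → 4.

4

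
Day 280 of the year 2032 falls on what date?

Jan has 31 days (280 − 31 = 249 remain).
Feb has 29 days (249 − 29 = 220 remain).
Mar has 31 days (220 − 31 = 189 remain).
Apr has 30 days (189 − 30 = 159 remain).
May has 31 days (159 − 31 = 128 remain).
Jun has 30 days (128 − 30 = 98 remain).
Jul has 31 days (98 − 31 = 67 remain).
Aug has 31 days (67 − 31 = 36 remain).
Sep has 30 days (36 − 30 = 6 remain).
6 into Oct → Oct 6.

Oct 6, 2032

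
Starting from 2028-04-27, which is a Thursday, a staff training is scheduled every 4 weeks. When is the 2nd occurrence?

The 2nd occurrence is 1 interval after the first: 1 × 28 = 28 days after 2028-04-27.
April has 30 days — 3 days to the end of April leaves 25.
25 days into May → 2028-05-25.

2028-05-25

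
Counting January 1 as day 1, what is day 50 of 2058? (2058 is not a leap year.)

19 February 2058

January has 31 days (50 − 31 = 19 remain).
19 into February → February 19.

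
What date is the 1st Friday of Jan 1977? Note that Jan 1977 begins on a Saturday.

Jan 7, 1977

Jan 1977 begins on a Saturday, so the first Friday is Jan 7 (6 days later).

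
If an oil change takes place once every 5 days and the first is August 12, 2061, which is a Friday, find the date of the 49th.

April 9, 2062

The 49th occurrence is 48 intervals after the first: 48 × 5 = 240 days after August 12, 2061.
August has 31 days — 19 days to the end of August leaves 221.
September has 30 days (191 left).
October has 31 days (160 left).
November has 30 days (130 left).
December has 31 days (99 left).
January has 31 days (68 left).
February has 28 days (40 left).
March has 31 days (9 left).
9 days into April → April 9, 2062.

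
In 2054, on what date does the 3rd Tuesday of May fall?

2054-05-19

The first Tuesday of May 2054 is May 5.
The 3rd Tuesday is 2 weeks later: 5 + 14 = 19.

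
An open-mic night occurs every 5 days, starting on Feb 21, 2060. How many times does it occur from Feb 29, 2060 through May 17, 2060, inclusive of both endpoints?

16

Occurrences land 5·i days after Feb 21, 2060 for i = 0, 1, 2, …
Feb 29, 2060 is 8 days after the start; 8 ÷ 5 = 1 remainder 3; since the remainder is 3, round up to i = 2. First occurrence in the window: #3 on Mar 2, 2060 (2×5 = 10 days in).
May 17, 2060 is 86 days after the start; 86 ÷ 5 = 17 remainder 1. Last occurrence in the window: #18 on May 16, 2060.
Occurrences #3 through #18: 16 in total.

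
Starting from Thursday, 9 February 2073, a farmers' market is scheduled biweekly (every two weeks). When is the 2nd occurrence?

23 February 2073

The 2nd occurrence is 1 interval after the first: 1 × 14 = 14 days after 9 February 2073.
14 days later is 23 February 2073.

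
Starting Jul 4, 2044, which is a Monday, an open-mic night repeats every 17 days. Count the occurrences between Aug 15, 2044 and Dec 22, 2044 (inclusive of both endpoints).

Occurrences land 17·i days after Jul 4, 2044 for i = 0, 1, 2, …
Aug 15, 2044 is 42 days after the start; 42 ÷ 17 = 2 remainder 8; since the remainder is 8, round up to i = 3. First occurrence in the window: #4 on Aug 24, 2044 (3×17 = 51 days in).
Dec 22, 2044 is 171 days after the start; 171 ÷ 17 = 10 remainder 1. Last occurrence in the window: #11 on Dec 21, 2044.
Occurrences #4 through #11: 8 in total.

8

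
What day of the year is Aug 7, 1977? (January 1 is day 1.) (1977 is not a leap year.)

219

Days in months before Aug: 31 + 28 + 31 + 30 + 31 + 30 + 31 = 212.
Plus 7 days into Aug → day 219.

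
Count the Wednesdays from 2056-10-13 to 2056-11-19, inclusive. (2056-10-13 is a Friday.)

2056-10-13 is a Friday; the first Wednesday on or after it is 2056-10-18 (5 days later).
From 2056-10-18 to 2056-11-19: 13 + 19 = 32 days (rest of October, November).
32 ÷ 7 = 4 full weeks with remainder 4, so 4 more Wednesdays after the first → 5.

5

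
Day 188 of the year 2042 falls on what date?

January has 31 days (188 − 31 = 157 remain).
February has 28 days (157 − 28 = 129 remain).
March has 31 days (129 − 31 = 98 remain).
April has 30 days (98 − 30 = 68 remain).
May has 31 days (68 − 31 = 37 remain).
June has 30 days (37 − 30 = 7 remain).
7 into July → July 7.

2042-07-07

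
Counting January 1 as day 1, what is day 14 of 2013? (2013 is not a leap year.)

Jan 14, 2013

14 into Jan → Jan 14.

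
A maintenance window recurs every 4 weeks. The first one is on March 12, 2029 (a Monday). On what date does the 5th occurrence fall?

The 5th occurrence is 4 intervals after the first: 4 × 28 = 112 days after March 12, 2029.
March has 31 days — 19 days to the end of March leaves 93.
April has 30 days (63 left).
May has 31 days (32 left).
June has 30 days (2 left).
2 days into July → July 2, 2029.

July 2, 2029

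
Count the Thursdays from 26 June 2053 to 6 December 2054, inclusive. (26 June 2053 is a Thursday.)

76

26 June 2053 is a Thursday; the first Thursday on or after it is 26 June 2053.
From 26 June 2053 to 6 December 2054: 188 + 340 = 528 days (rest of 2053, to 6 December 2054 in 2054).
528 ÷ 7 = 75 full weeks with remainder 3, so 75 more Thursdays after the first → 76.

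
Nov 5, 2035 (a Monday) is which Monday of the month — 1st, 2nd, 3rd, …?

1st

Day 5 falls in week ⌈5/7⌉ of the month.
Days 1–7 hold the 1st Monday, 8–14 the 2nd, 15–21 the 3rd, 22–28 the 4th, 29–31 the 5th.
5 is in the range for the 1st.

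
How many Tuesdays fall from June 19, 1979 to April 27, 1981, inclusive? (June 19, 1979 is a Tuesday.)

June 19, 1979 is a Tuesday; the first Tuesday on or after it is June 19, 1979.
From June 19, 1979 to April 27, 1981: 195 + 366 + 117 = 678 days (rest of 1979, 1980, to April 27, 1981 in 1981).
678 ÷ 7 = 96 full weeks with remainder 6, so 96 more Tuesdays after the first → 97.

97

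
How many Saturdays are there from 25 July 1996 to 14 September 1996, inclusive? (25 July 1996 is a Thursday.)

8

25 July 1996 is a Thursday; the first Saturday on or after it is 27 July 1996 (2 days later).
From 27 July 1996 to 14 September 1996: 4 + 31 + 14 = 49 days (rest of July, August, September).
49 ÷ 7 = 7 full weeks with remainder 0, so 7 more Saturdays after the first → 8.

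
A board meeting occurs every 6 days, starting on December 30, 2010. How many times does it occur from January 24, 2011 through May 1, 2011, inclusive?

Occurrences land 6·i days after December 30, 2010 for i = 0, 1, 2, …
January 24, 2011 is 25 days after the start; 25 ÷ 6 = 4 remainder 1; since the remainder is 1, round up to i = 5. First occurrence in the window: #6 on January 29, 2011 (5×6 = 30 days in).
May 1, 2011 is 122 days after the start; 122 ÷ 6 = 20 remainder 2. Last occurrence in the window: #21 on April 29, 2011.
Occurrences #6 through #21: 16 in total.

16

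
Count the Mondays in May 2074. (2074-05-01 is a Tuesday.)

2074-05-01 is a Tuesday; the first Monday on or after it is 2074-05-07 (6 days later).
From 2074-05-07 to 2074-05-31 is 31 − 7 = 24 days.
24 ÷ 7 = 3 full weeks with remainder 3, so 3 more Mondays after the first → 4.

4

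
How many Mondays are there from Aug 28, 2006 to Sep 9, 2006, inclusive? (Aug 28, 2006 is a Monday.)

Aug 28, 2006 is a Monday; the first Monday on or after it is Aug 28, 2006.
From Aug 28, 2006 to Sep 9, 2006: 3 + 9 = 12 days (rest of Aug, Sep).
12 ÷ 7 = 1 full weeks with remainder 5, so 1 more Mondays after the first → 2.

2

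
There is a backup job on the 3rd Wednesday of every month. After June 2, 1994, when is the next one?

June 15, 1994

June 1994 starts on a Wednesday; its first Wednesday is the 1st, so the 3rd Wednesday is the 15th — June 15, 1994.
June 15, 1994 is after June 2, 1994, so that is the next one.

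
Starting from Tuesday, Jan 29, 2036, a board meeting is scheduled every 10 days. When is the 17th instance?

Jul 7, 2036

The 17th occurrence is 16 intervals after the first: 16 × 10 = 160 days after Jan 29, 2036.
Jan has 31 days — 2 days to the end of Jan leaves 158.
Feb has 29 days (129 left).
Mar has 31 days (98 left).
Apr has 30 days (68 left).
May has 31 days (37 left).
Jun has 30 days (7 left).
7 days into Jul → Jul 7, 2036.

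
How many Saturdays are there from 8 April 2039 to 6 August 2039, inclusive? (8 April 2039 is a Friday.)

8 April 2039 is a Friday; the first Saturday on or after it is 9 April 2039 (1 day later).
From 9 April 2039 to 6 August 2039: 21 + 31 + 30 + 31 + 6 = 119 days (rest of April, May, June, July, August).
119 ÷ 7 = 17 full weeks with remainder 0, so 17 more Saturdays after the first → 18.

18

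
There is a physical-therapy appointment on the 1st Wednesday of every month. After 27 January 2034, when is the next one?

January 2034 starts on a Sunday, so its 1st Wednesday is 4 January 2034 (3 days in).
That is not after 27 January 2034, so look at February 2034.
February 2034 starts on a Wednesday, so its 1st Wednesday is 1 February 2034.

1 February 2034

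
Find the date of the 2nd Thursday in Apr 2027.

Apr 8, 2027

Apr 2027 begins on a Thursday, so the first Thursday is Apr 1.
The 2nd Thursday is 1 weeks later: 1 + 7 = 8.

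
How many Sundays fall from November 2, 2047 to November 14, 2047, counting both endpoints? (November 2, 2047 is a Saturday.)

November 2, 2047 is a Saturday; the first Sunday on or after it is November 3, 2047 (1 day later).
From November 3, 2047 to November 14, 2047 is 14 − 3 = 11 days.
11 ÷ 7 = 1 full weeks with remainder 4, so 1 more Sundays after the first → 2.

2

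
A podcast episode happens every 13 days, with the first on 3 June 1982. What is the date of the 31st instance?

28 June 1983

The 31st occurrence is 30 intervals after the first: 30 × 13 = 390 days after 3 June 1982.
June has 30 days — 27 days to the end of June leaves 363.
July has 31 days (332 left).
August has 31 days (301 left).
September has 30 days (271 left).
October has 31 days (240 left).
November has 30 days (210 left).
December has 31 days (179 left).
January has 31 days (148 left).
February has 28 days (120 left).
March has 31 days (89 left).
April has 30 days (59 left).
May has 31 days (28 left).
28 days into June → 28 June 1983.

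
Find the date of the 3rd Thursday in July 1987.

The first Thursday of July 1987 is July 2.
The 3rd Thursday is 2 weeks later: 2 + 14 = 16.

16 July 1987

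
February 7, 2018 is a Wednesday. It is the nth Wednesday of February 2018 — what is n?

Day 7 falls in week ⌈7/7⌉ of the month.
Days 1–7 hold the 1st Wednesday, 8–14 the 2nd, 15–21 the 3rd, 22–28 the 4th, 29–31 the 5th.
7 is in the range for the 1st.

1st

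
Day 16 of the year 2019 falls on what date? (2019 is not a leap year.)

16 into January → January 16.

2019-01-16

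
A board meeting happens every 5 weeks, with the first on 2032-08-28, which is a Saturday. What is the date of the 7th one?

2033-03-26

The 7th occurrence is 6 intervals after the first: 6 × 35 = 210 days after 2032-08-28.
August has 31 days — 3 days to the end of August leaves 207.
September has 30 days (177 left).
October has 31 days (146 left).
November has 30 days (116 left).
December has 31 days (85 left).
January has 31 days (54 left).
February has 28 days (26 left).
26 days into March → 2033-03-26.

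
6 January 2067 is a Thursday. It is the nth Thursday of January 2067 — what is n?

1st

Day 6 falls in week ⌈6/7⌉ of the month.
Days 1–7 hold the 1st Thursday, 8–14 the 2nd, 15–21 the 3rd, 22–28 the 4th, 29–31 the 5th.
6 is in the range for the 1st.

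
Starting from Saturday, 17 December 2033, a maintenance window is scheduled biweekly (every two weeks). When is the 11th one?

The 11th occurrence is 10 intervals after the first: 10 × 14 = 140 days after 17 December 2033.
December has 31 days — 14 days to the end of December leaves 126.
January has 31 days (95 left).
February has 28 days (67 left).
March has 31 days (36 left).
April has 30 days (6 left).
6 days into May → 6 May 2034.

6 May 2034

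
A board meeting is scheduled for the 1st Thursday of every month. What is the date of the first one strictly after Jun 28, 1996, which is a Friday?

Jun 1996 starts on a Saturday, so its 1st Thursday is Jun 6, 1996 (5 days in).
That is not after Jun 28, 1996, so look at Jul 1996.
Jul 1996 starts on a Monday, so its 1st Thursday is Jul 4, 1996 (3 days in).

Jul 4, 1996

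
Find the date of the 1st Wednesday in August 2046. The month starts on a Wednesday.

August 2046 begins on a Wednesday, so the first Wednesday is August 1.

2046-08-01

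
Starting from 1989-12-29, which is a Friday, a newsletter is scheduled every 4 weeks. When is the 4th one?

The 4th occurrence is 3 intervals after the first: 3 × 28 = 84 days after 1989-12-29.
December has 31 days — 2 days to the end of December leaves 82.
January has 31 days (51 left).
February has 28 days (23 left).
23 days into March → 1990-03-23.

1990-03-23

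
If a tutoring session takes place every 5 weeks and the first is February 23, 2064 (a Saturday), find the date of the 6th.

The 6th occurrence is 5 intervals after the first: 5 × 35 = 175 days after February 23, 2064.
February has 29 days — 6 days to the end of February leaves 169.
March has 31 days (138 left).
April has 30 days (108 left).
May has 31 days (77 left).
June has 30 days (47 left).
July has 31 days (16 left).
16 days into August → August 16, 2064.

August 16, 2064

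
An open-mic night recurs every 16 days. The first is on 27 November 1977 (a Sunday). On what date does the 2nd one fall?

13 December 1977

The 2nd occurrence is 1 interval after the first: 1 × 16 = 16 days after 27 November 1977.
November has 30 days — 3 days to the end of November leaves 13.
13 days into December → 13 December 1977.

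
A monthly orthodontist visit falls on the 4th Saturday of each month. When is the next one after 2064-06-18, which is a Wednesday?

June 2064 starts on a Sunday; its first Saturday is the 7th, so the 4th Saturday is the 28th — 2064-06-28.
2064-06-28 is after 2064-06-18, so that is the next one.

2064-06-28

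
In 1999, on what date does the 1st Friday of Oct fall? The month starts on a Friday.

Oct 1, 1999

Oct 1999 begins on a Friday, so the first Friday is Oct 1.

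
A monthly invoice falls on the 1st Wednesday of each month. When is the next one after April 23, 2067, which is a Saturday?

May 4, 2067

April 2067 starts on a Friday, so its 1st Wednesday is April 6, 2067 (5 days in).
That is not after April 23, 2067, so look at May 2067.
May 2067 starts on a Sunday, so its 1st Wednesday is May 4, 2067 (3 days in).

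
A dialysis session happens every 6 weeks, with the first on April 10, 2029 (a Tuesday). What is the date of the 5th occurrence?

September 25, 2029

The 5th occurrence is 4 intervals after the first: 4 × 42 = 168 days after April 10, 2029.
April has 30 days — 20 days to the end of April leaves 148.
May has 31 days (117 left).
June has 30 days (87 left).
July has 31 days (56 left).
August has 31 days (25 left).
25 days into September → September 25, 2029.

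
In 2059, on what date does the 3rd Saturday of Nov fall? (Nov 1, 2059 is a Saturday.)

Nov 15, 2059

Nov 2059 begins on a Saturday, so the first Saturday is Nov 1.
The 3rd Saturday is 2 weeks later: 1 + 14 = 15.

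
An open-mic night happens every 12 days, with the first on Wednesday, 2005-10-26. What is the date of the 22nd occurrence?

The 22nd occurrence is 21 intervals after the first: 21 × 12 = 252 days after 2005-10-26.
October has 31 days — 5 days to the end of October leaves 247.
November has 30 days (217 left).
December has 31 days (186 left).
January has 31 days (155 left).
February has 28 days (127 left).
March has 31 days (96 left).
April has 30 days (66 left).
May has 31 days (35 left).
June has 30 days (5 left).
5 days into July → 2006-07-05.

2006-07-05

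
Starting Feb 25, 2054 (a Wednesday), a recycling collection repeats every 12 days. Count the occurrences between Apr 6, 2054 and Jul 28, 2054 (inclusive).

Occurrences land 12·i days after Feb 25, 2054 for i = 0, 1, 2, …
Apr 6, 2054 is 40 days after the start; 40 ÷ 12 = 3 remainder 4; since the remainder is 4, round up to i = 4. First occurrence in the window: #5 on Apr 14, 2054 (4×12 = 48 days in).
Jul 28, 2054 is 153 days after the start; 153 ÷ 12 = 12 remainder 9. Last occurrence in the window: #13 on Jul 19, 2054.
Occurrences #5 through #13: 9 in total.

9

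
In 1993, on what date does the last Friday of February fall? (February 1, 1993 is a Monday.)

1993-02-26

February 1993 begins on a Monday, so the first Friday is February 5 (4 days later).
February 1993 has 28 days. Adding weeks: 5, 12, 19, 26 — the last one ≤ 28 is the 26th.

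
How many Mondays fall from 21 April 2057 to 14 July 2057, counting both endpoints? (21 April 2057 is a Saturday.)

21 April 2057 is a Saturday; the first Monday on or after it is 23 April 2057 (2 days later).
From 23 April 2057 to 14 July 2057: 7 + 31 + 30 + 14 = 82 days (rest of April, May, June, July).
82 ÷ 7 = 11 full weeks with remainder 5, so 11 more Mondays after the first → 12.

12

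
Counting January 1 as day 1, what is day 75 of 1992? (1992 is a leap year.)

March 15, 1992

January has 31 days (75 − 31 = 44 remain).
February has 29 days (44 − 29 = 15 remain).
15 into March → March 15.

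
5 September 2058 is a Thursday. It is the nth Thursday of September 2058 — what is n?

Day 5 falls in week ⌈5/7⌉ of the month.
Days 1–7 hold the 1st Thursday, 8–14 the 2nd, 15–21 the 3rd, 22–28 the 4th, 29–31 the 5th.
5 is in the range for the 1st.

1st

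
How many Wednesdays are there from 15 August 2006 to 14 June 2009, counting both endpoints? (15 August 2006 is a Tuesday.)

15 August 2006 is a Tuesday; the first Wednesday on or after it is 16 August 2006 (1 day later).
From 16 August 2006 to 14 June 2009: 137 + 365 + 366 + 165 = 1033 days (rest of 2006, 2007, 2008, to 14 June 2009 in 2009).
1033 ÷ 7 = 147 full weeks with remainder 4, so 147 more Wednesdays after the first → 148.

148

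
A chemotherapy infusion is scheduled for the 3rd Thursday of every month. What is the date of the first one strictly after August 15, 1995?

August 17, 1995

August 1995 starts on a Tuesday; its first Thursday is the 3rd, so the 3rd Thursday is the 17th — August 17, 1995.
August 17, 1995 is after August 15, 1995, so that is the next one.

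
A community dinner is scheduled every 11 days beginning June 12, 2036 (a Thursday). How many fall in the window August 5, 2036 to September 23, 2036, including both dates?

Occurrences land 11·i days after June 12, 2036 for i = 0, 1, 2, …
August 5, 2036 is 54 days after the start; 54 ÷ 11 = 4 remainder 10; since the remainder is 10, round up to i = 5. First occurrence in the window: #6 on August 6, 2036 (5×11 = 55 days in).
September 23, 2036 is 103 days after the start; 103 ÷ 11 = 9 remainder 4. Last occurrence in the window: #10 on September 19, 2036.
Occurrences #6 through #10: 5 in total.

5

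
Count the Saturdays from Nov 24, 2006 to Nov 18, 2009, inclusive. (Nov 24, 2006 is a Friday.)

Nov 24, 2006 is a Friday; the first Saturday on or after it is Nov 25, 2006 (1 day later).
From Nov 25, 2006 to Nov 18, 2009: 36 + 365 + 366 + 322 = 1089 days (rest of 2006, 2007, 2008, to Nov 18, 2009 in 2009).
1089 ÷ 7 = 155 full weeks with remainder 4, so 155 more Saturdays after the first → 156.

156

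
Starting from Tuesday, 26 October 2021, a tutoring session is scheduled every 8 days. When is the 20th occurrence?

The 20th occurrence is 19 intervals after the first: 19 × 8 = 152 days after 26 October 2021.
October has 31 days — 5 days to the end of October leaves 147.
November has 30 days (117 left).
December has 31 days (86 left).
January has 31 days (55 left).
February has 28 days (27 left).
27 days into March → 27 March 2022.

27 March 2022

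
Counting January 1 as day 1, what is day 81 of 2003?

Mar 22, 2003

Jan has 31 days (81 − 31 = 50 remain).
Feb has 28 days (50 − 28 = 22 remain).
22 into Mar → Mar 22.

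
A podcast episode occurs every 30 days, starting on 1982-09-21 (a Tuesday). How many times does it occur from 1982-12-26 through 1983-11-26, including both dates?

11

Occurrences land 30·i days after 1982-09-21 for i = 0, 1, 2, …
1982-12-26 is 96 days after the start; 96 ÷ 30 = 3 remainder 6; since the remainder is 6, round up to i = 4. First occurrence in the window: #5 on 1983-01-19 (4×30 = 120 days in).
1983-11-26 is 431 days after the start; 431 ÷ 30 = 14 remainder 11. Last occurrence in the window: #15 on 1983-11-15.
Occurrences #5 through #15: 11 in total.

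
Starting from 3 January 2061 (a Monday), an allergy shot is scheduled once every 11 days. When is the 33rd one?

21 December 2061

The 33rd occurrence is 32 intervals after the first: 32 × 11 = 352 days after 3 January 2061.
January has 31 days — 28 days to the end of January leaves 324.
February has 28 days (296 left).
March has 31 days (265 left).
April has 30 days (235 left).
May has 31 days (204 left).
June has 30 days (174 left).
July has 31 days (143 left).
August has 31 days (112 left).
September has 30 days (82 left).
October has 31 days (51 left).
November has 30 days (21 left).
21 days into December → 21 December 2061.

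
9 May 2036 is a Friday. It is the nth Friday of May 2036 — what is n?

Day 9 falls in week ⌈9/7⌉ of the month.
Days 1–7 hold the 1st Friday, 8–14 the 2nd, 15–21 the 3rd, 22–28 the 4th, 29–31 the 5th.
9 is in the range for the 2nd.

2nd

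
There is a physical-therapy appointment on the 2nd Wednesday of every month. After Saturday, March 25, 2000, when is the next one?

March 2000 starts on a Wednesday; its first Wednesday is the 1st, so the 2nd Wednesday is the 8th — March 8, 2000.
That is not after March 25, 2000, so look at April 2000.
April 2000 starts on a Saturday; its first Wednesday is the 5th, so the 2nd Wednesday is the 12th — April 12, 2000.

April 12, 2000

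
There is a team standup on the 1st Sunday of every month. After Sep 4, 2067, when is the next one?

Sep 2067 starts on a Thursday, so its 1st Sunday is Sep 4, 2067 (3 days in).
That is not after Sep 4, 2067, so look at Oct 2067.
Oct 2067 starts on a Saturday, so its 1st Sunday is Oct 2, 2067 (1 day in).

Oct 2, 2067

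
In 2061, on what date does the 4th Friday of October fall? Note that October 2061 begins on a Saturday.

October 2061 begins on a Saturday, so the first Friday is October 7 (6 days later).
The 4th Friday is 3 weeks later: 7 + 21 = 28.

October 28, 2061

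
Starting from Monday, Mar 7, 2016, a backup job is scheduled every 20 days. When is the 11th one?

Sep 23, 2016

The 11th occurrence is 10 intervals after the first: 10 × 20 = 200 days after Mar 7, 2016.
Mar has 31 days — 24 days to the end of Mar leaves 176.
Apr has 30 days (146 left).
May has 31 days (115 left).
Jun has 30 days (85 left).
Jul has 31 days (54 left).
Aug has 31 days (23 left).
23 days into Sep → Sep 23, 2016.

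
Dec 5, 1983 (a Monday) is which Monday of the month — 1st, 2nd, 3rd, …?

1st

Day 5 falls in week ⌈5/7⌉ of the month.
Days 1–7 hold the 1st Monday, 8–14 the 2nd, 15–21 the 3rd, 22–28 the 4th, 29–31 the 5th.
5 is in the range for the 1st.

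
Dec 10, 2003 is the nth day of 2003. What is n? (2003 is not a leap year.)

344

Days in months before Dec: 31 + 28 + 31 + 30 + 31 + 30 + 31 + 31 + 30 + 31 + 30 = 334.
Plus 10 days into Dec → day 344.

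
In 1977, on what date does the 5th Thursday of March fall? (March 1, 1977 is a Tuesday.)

1977-03-31

March 1977 begins on a Tuesday, so the first Thursday is March 3 (2 days later).
The 5th Thursday is 4 weeks later: 3 + 28 = 31.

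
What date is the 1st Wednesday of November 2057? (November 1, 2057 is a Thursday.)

November 2057 begins on a Thursday, so the first Wednesday is November 7 (6 days later).

7 November 2057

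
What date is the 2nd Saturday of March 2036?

8 March 2036

March 2036 begins on a Saturday, so the first Saturday is March 1.
The 2nd Saturday is 1 weeks later: 1 + 7 = 8.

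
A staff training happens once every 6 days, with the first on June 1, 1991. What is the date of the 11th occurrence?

July 31, 1991

The 11th occurrence is 10 intervals after the first: 10 × 6 = 60 days after June 1, 1991.
June has 30 days — 29 days to the end of June leaves 31.
31 days into July → July 31, 1991.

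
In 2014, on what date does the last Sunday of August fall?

August 31, 2014

The first Sunday of August 2014 is August 3.
August 2014 has 31 days. Adding weeks: 3, 10, 17, 24, 31 — the last one ≤ 31 is the 31st.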